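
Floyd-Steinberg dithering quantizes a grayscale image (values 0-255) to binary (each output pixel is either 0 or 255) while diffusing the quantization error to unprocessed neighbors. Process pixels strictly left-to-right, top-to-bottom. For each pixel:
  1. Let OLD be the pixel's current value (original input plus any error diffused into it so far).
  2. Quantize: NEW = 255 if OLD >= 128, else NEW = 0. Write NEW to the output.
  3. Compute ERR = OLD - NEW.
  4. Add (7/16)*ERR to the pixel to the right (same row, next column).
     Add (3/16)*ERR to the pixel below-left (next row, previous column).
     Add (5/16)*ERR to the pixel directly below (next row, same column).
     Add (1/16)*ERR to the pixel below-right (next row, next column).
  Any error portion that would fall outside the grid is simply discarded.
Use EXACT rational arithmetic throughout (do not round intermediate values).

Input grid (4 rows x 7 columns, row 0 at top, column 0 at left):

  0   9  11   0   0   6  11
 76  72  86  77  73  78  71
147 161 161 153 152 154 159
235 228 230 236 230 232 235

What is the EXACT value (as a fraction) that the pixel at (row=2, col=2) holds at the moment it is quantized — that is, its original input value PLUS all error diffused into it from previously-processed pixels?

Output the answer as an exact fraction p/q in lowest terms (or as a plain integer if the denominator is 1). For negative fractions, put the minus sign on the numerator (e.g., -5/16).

(0,0): OLD=0 → NEW=0, ERR=0
(0,1): OLD=9 → NEW=0, ERR=9
(0,2): OLD=239/16 → NEW=0, ERR=239/16
(0,3): OLD=1673/256 → NEW=0, ERR=1673/256
(0,4): OLD=11711/4096 → NEW=0, ERR=11711/4096
(0,5): OLD=475193/65536 → NEW=0, ERR=475193/65536
(0,6): OLD=14860687/1048576 → NEW=0, ERR=14860687/1048576
(1,0): OLD=1243/16 → NEW=0, ERR=1243/16
(1,1): OLD=14285/128 → NEW=0, ERR=14285/128
(1,2): OLD=578689/4096 → NEW=255, ERR=-465791/4096
(1,3): OLD=503973/16384 → NEW=0, ERR=503973/16384
(1,4): OLD=93448039/1048576 → NEW=0, ERR=93448039/1048576
(1,5): OLD=1024177319/8388608 → NEW=0, ERR=1024177319/8388608
(1,6): OLD=17353952105/134217728 → NEW=255, ERR=-16871568535/134217728
(2,0): OLD=393631/2048 → NEW=255, ERR=-128609/2048
(2,1): OLD=9957205/65536 → NEW=255, ERR=-6754475/65536
(2,2): OLD=97637727/1048576 → NEW=0, ERR=97637727/1048576
Target (2,2): original=161, with diffused error = 97637727/1048576

Answer: 97637727/1048576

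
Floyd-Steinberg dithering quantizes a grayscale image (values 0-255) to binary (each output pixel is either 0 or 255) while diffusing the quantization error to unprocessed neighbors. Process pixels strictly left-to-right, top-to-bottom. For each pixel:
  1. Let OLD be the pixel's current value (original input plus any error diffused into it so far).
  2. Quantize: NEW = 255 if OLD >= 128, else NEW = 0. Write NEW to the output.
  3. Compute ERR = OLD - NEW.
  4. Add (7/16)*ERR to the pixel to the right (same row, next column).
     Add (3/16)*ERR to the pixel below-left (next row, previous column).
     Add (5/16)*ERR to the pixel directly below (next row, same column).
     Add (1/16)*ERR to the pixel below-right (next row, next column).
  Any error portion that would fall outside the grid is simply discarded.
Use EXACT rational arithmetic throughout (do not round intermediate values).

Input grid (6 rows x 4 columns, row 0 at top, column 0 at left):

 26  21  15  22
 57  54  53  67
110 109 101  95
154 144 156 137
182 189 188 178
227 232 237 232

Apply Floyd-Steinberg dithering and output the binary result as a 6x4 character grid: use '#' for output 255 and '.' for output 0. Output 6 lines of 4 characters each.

Answer: ....
...#
#.#.
#.#.
####
####

Derivation:
(0,0): OLD=26 → NEW=0, ERR=26
(0,1): OLD=259/8 → NEW=0, ERR=259/8
(0,2): OLD=3733/128 → NEW=0, ERR=3733/128
(0,3): OLD=71187/2048 → NEW=0, ERR=71187/2048
(1,0): OLD=9113/128 → NEW=0, ERR=9113/128
(1,1): OLD=104815/1024 → NEW=0, ERR=104815/1024
(1,2): OLD=3782619/32768 → NEW=0, ERR=3782619/32768
(1,3): OLD=68256237/524288 → NEW=255, ERR=-65437203/524288
(2,0): OLD=2481205/16384 → NEW=255, ERR=-1696715/16384
(2,1): OLD=63844567/524288 → NEW=0, ERR=63844567/524288
(2,2): OLD=181765571/1048576 → NEW=255, ERR=-85621309/1048576
(2,3): OLD=461158135/16777216 → NEW=0, ERR=461158135/16777216
(3,0): OLD=1211904933/8388608 → NEW=255, ERR=-927190107/8388608
(3,1): OLD=15020957947/134217728 → NEW=0, ERR=15020957947/134217728
(3,2): OLD=412768521349/2147483648 → NEW=255, ERR=-134839808891/2147483648
(3,3): OLD=3883194259747/34359738368 → NEW=0, ERR=3883194259747/34359738368
(4,0): OLD=361729689217/2147483648 → NEW=255, ERR=-185878641023/2147483648
(4,1): OLD=2876318303043/17179869184 → NEW=255, ERR=-1504548338877/17179869184
(4,2): OLD=86998179569059/549755813888 → NEW=255, ERR=-53189552972381/549755813888
(4,3): OLD=1469514236850021/8796093022208 → NEW=255, ERR=-773489483813019/8796093022208
(5,0): OLD=50448494218737/274877906944 → NEW=255, ERR=-19645372051983/274877906944
(5,1): OLD=1317777047185143/8796093022208 → NEW=255, ERR=-925226673477897/8796093022208
(5,2): OLD=610382393347903/4398046511104 → NEW=255, ERR=-511119466983617/4398046511104
(5,3): OLD=20776944494042267/140737488355328 → NEW=255, ERR=-15111115036566373/140737488355328
Row 0: ....
Row 1: ...#
Row 2: #.#.
Row 3: #.#.
Row 4: ####
Row 5: ####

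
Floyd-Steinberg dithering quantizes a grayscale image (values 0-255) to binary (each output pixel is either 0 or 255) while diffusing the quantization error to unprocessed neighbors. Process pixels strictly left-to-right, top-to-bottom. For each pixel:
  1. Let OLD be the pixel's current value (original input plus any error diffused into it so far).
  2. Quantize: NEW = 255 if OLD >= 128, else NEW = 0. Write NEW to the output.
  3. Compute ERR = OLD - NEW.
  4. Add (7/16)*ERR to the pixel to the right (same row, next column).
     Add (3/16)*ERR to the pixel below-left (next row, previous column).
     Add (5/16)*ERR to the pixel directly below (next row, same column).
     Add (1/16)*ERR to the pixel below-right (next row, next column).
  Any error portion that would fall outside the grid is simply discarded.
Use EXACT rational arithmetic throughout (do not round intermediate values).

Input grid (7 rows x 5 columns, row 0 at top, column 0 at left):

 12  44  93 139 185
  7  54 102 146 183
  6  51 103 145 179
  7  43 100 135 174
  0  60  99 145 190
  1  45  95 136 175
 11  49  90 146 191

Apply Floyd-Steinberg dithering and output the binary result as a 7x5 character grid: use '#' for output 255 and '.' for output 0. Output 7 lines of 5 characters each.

Answer: ...##
..#.#
..#.#
...##
..#.#
...##
..#.#

Derivation:
(0,0): OLD=12 → NEW=0, ERR=12
(0,1): OLD=197/4 → NEW=0, ERR=197/4
(0,2): OLD=7331/64 → NEW=0, ERR=7331/64
(0,3): OLD=193653/1024 → NEW=255, ERR=-67467/1024
(0,4): OLD=2558771/16384 → NEW=255, ERR=-1619149/16384
(1,0): OLD=1279/64 → NEW=0, ERR=1279/64
(1,1): OLD=51385/512 → NEW=0, ERR=51385/512
(1,2): OLD=2825069/16384 → NEW=255, ERR=-1352851/16384
(1,3): OLD=5106249/65536 → NEW=0, ERR=5106249/65536
(1,4): OLD=190932283/1048576 → NEW=255, ERR=-76454597/1048576
(2,0): OLD=254467/8192 → NEW=0, ERR=254467/8192
(2,1): OLD=21422353/262144 → NEW=0, ERR=21422353/262144
(2,2): OLD=561325811/4194304 → NEW=255, ERR=-508221709/4194304
(2,3): OLD=6543447977/67108864 → NEW=0, ERR=6543447977/67108864
(2,4): OLD=218767250271/1073741824 → NEW=255, ERR=-55036914849/1073741824
(3,0): OLD=134341907/4194304 → NEW=0, ERR=134341907/4194304
(3,1): OLD=2072742359/33554432 → NEW=0, ERR=2072742359/33554432
(3,2): OLD=120849305005/1073741824 → NEW=0, ERR=120849305005/1073741824
(3,3): OLD=424185976373/2147483648 → NEW=255, ERR=-123422353867/2147483648
(3,4): OLD=4773659185737/34359738368 → NEW=255, ERR=-3988074098103/34359738368
(4,0): OLD=11591903357/536870912 → NEW=0, ERR=11591903357/536870912
(4,1): OLD=1921657018685/17179869184 → NEW=0, ERR=1921657018685/17179869184
(4,2): OLD=48431563913651/274877906944 → NEW=255, ERR=-21662302357069/274877906944
(4,3): OLD=342313964862525/4398046511104 → NEW=0, ERR=342313964862525/4398046511104
(4,4): OLD=12961122744288299/70368744177664 → NEW=255, ERR=-4982907021016021/70368744177664
(5,0): OLD=7894553500119/274877906944 → NEW=0, ERR=7894553500119/274877906944
(5,1): OLD=173927338221445/2199023255552 → NEW=0, ERR=173927338221445/2199023255552
(5,2): OLD=8905915334783725/70368744177664 → NEW=0, ERR=8905915334783725/70368744177664
(5,3): OLD=55588660349156803/281474976710656 → NEW=255, ERR=-16187458712060477/281474976710656
(5,4): OLD=597067677136294641/4503599627370496 → NEW=255, ERR=-551350227843181839/4503599627370496
(6,0): OLD=1224592247646247/35184372088832 → NEW=0, ERR=1224592247646247/35184372088832
(6,1): OLD=128880512718148873/1125899906842624 → NEW=0, ERR=128880512718148873/1125899906842624
(6,2): OLD=3130733974287772787/18014398509481984 → NEW=255, ERR=-1462937645630133133/18014398509481984
(6,3): OLD=22324796202466081585/288230376151711744 → NEW=0, ERR=22324796202466081585/288230376151711744
(6,4): OLD=844097572305925543831/4611686018427387904 → NEW=255, ERR=-331882362393058371689/4611686018427387904
Row 0: ...##
Row 1: ..#.#
Row 2: ..#.#
Row 3: ...##
Row 4: ..#.#
Row 5: ...##
Row 6: ..#.#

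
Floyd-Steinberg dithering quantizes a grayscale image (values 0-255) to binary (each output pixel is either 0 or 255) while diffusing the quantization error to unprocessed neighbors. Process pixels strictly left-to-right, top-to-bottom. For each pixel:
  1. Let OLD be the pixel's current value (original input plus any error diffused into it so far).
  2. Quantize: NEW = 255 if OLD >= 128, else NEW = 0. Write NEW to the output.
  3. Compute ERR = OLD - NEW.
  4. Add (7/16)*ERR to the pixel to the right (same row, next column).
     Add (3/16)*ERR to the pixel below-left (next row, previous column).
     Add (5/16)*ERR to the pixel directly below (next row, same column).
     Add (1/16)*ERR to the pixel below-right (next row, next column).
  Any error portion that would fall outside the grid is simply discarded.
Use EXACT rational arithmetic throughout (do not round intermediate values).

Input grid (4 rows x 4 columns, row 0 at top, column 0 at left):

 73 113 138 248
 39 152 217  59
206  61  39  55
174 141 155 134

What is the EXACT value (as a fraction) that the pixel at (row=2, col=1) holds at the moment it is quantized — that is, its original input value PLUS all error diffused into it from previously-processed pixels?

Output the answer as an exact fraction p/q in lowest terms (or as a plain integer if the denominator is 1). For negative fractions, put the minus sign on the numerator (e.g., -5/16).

(0,0): OLD=73 → NEW=0, ERR=73
(0,1): OLD=2319/16 → NEW=255, ERR=-1761/16
(0,2): OLD=23001/256 → NEW=0, ERR=23001/256
(0,3): OLD=1176815/4096 → NEW=255, ERR=132335/4096
(1,0): OLD=10541/256 → NEW=0, ERR=10541/256
(1,1): OLD=321595/2048 → NEW=255, ERR=-200645/2048
(1,2): OLD=13198551/65536 → NEW=255, ERR=-3513129/65536
(1,3): OLD=53749137/1048576 → NEW=0, ERR=53749137/1048576
(2,0): OLD=6569913/32768 → NEW=255, ERR=-1785927/32768
(2,1): OLD=-983933/1048576 → NEW=0, ERR=-983933/1048576
Target (2,1): original=61, with diffused error = -983933/1048576

Answer: -983933/1048576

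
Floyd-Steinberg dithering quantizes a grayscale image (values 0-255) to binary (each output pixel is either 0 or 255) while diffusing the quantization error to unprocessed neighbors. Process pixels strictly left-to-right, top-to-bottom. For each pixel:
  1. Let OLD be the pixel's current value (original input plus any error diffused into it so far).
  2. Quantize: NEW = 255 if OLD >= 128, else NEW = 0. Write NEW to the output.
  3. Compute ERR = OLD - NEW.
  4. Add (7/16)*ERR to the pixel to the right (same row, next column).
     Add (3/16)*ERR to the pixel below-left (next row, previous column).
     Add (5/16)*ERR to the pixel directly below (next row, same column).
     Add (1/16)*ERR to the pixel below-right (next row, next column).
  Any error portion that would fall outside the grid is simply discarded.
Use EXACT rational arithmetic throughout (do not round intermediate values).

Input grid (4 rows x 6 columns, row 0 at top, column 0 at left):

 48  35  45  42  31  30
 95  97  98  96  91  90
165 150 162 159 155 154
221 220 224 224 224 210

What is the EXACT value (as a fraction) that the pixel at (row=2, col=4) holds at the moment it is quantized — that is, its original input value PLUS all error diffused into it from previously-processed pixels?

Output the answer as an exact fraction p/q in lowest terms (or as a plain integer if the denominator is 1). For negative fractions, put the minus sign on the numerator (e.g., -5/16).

(0,0): OLD=48 → NEW=0, ERR=48
(0,1): OLD=56 → NEW=0, ERR=56
(0,2): OLD=139/2 → NEW=0, ERR=139/2
(0,3): OLD=2317/32 → NEW=0, ERR=2317/32
(0,4): OLD=32091/512 → NEW=0, ERR=32091/512
(0,5): OLD=470397/8192 → NEW=0, ERR=470397/8192
(1,0): OLD=241/2 → NEW=0, ERR=241/2
(1,1): OLD=733/4 → NEW=255, ERR=-287/4
(1,2): OLD=53967/512 → NEW=0, ERR=53967/512
(1,3): OLD=740709/4096 → NEW=255, ERR=-303771/4096
(1,4): OLD=12246381/131072 → NEW=0, ERR=12246381/131072
(1,5): OLD=320315403/2097152 → NEW=255, ERR=-214458357/2097152
(2,0): OLD=12109/64 → NEW=255, ERR=-4211/64
(2,1): OLD=1032901/8192 → NEW=0, ERR=1032901/8192
(2,2): OLD=30370929/131072 → NEW=255, ERR=-3052431/131072
(2,3): OLD=157015743/1048576 → NEW=255, ERR=-110371137/1048576
(2,4): OLD=3836545699/33554432 → NEW=0, ERR=3836545699/33554432
Target (2,4): original=155, with diffused error = 3836545699/33554432

Answer: 3836545699/33554432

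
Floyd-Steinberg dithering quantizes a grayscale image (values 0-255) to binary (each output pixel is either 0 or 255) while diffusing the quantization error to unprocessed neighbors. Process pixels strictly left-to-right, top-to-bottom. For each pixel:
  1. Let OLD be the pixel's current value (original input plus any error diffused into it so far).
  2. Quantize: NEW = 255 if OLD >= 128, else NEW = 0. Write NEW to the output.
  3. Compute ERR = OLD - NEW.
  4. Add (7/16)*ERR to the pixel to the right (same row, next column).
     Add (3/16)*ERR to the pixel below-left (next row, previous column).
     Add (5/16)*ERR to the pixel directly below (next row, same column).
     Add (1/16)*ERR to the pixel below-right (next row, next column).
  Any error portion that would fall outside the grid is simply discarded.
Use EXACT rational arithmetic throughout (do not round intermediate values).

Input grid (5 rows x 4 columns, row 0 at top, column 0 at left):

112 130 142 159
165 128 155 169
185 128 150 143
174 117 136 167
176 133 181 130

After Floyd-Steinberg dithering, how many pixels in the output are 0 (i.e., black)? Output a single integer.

Answer: 8

Derivation:
(0,0): OLD=112 → NEW=0, ERR=112
(0,1): OLD=179 → NEW=255, ERR=-76
(0,2): OLD=435/4 → NEW=0, ERR=435/4
(0,3): OLD=13221/64 → NEW=255, ERR=-3099/64
(1,0): OLD=743/4 → NEW=255, ERR=-277/4
(1,1): OLD=3243/32 → NEW=0, ERR=3243/32
(1,2): OLD=224761/1024 → NEW=255, ERR=-36359/1024
(1,3): OLD=2377823/16384 → NEW=255, ERR=-1800097/16384
(2,0): OLD=93369/512 → NEW=255, ERR=-37191/512
(2,1): OLD=1915369/16384 → NEW=0, ERR=1915369/16384
(2,2): OLD=11520147/65536 → NEW=255, ERR=-5191533/65536
(2,3): OLD=75276721/1048576 → NEW=0, ERR=75276721/1048576
(3,0): OLD=45408603/262144 → NEW=255, ERR=-21438117/262144
(3,1): OLD=412556081/4194304 → NEW=0, ERR=412556081/4194304
(3,2): OLD=11747062627/67108864 → NEW=255, ERR=-5365697693/67108864
(3,3): OLD=160527421685/1073741824 → NEW=255, ERR=-113276743435/1073741824
(4,0): OLD=11333778947/67108864 → NEW=255, ERR=-5778981373/67108864
(4,1): OLD=56887014215/536870912 → NEW=0, ERR=56887014215/536870912
(4,2): OLD=3242502832305/17179869184 → NEW=255, ERR=-1138363809615/17179869184
(4,3): OLD=17329823151207/274877906944 → NEW=0, ERR=17329823151207/274877906944
Output grid:
  Row 0: .#.#  (2 black, running=2)
  Row 1: #.##  (1 black, running=3)
  Row 2: #.#.  (2 black, running=5)
  Row 3: #.##  (1 black, running=6)
  Row 4: #.#.  (2 black, running=8)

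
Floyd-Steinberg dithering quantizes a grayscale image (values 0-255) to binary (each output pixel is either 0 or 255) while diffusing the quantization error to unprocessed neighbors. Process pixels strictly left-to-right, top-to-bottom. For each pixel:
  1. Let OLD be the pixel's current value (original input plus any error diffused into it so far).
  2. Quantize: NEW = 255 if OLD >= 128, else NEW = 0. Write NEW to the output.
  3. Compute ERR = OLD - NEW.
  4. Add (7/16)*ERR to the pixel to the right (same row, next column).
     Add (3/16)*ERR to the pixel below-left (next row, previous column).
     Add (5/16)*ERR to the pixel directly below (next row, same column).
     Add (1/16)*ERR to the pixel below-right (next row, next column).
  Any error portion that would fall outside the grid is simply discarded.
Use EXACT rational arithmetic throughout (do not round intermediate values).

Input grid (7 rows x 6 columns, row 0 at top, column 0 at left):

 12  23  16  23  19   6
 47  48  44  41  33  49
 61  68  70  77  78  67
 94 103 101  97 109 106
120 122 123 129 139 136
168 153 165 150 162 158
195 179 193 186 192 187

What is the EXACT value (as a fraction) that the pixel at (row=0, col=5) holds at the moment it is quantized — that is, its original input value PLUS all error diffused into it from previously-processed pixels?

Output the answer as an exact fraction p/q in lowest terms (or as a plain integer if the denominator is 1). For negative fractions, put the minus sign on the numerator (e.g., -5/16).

Answer: 5528529/262144

Derivation:
(0,0): OLD=12 → NEW=0, ERR=12
(0,1): OLD=113/4 → NEW=0, ERR=113/4
(0,2): OLD=1815/64 → NEW=0, ERR=1815/64
(0,3): OLD=36257/1024 → NEW=0, ERR=36257/1024
(0,4): OLD=565095/16384 → NEW=0, ERR=565095/16384
(0,5): OLD=5528529/262144 → NEW=0, ERR=5528529/262144
Target (0,5): original=6, with diffused error = 5528529/262144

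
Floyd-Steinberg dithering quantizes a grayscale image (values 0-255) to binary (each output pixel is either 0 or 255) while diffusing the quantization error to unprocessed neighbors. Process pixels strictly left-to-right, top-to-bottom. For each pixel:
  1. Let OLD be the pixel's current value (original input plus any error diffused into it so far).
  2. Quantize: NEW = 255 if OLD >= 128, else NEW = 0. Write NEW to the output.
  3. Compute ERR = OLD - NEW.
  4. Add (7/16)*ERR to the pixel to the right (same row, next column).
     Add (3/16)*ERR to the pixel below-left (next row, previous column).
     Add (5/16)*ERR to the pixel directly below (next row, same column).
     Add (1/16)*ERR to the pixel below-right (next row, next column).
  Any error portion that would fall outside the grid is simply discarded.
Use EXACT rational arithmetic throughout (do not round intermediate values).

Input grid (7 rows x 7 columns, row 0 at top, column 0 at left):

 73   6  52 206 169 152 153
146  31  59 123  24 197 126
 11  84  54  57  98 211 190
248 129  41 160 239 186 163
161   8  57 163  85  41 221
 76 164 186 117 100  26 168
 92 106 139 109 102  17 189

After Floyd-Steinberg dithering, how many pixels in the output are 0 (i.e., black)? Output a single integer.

(0,0): OLD=73 → NEW=0, ERR=73
(0,1): OLD=607/16 → NEW=0, ERR=607/16
(0,2): OLD=17561/256 → NEW=0, ERR=17561/256
(0,3): OLD=966703/4096 → NEW=255, ERR=-77777/4096
(0,4): OLD=10531145/65536 → NEW=255, ERR=-6180535/65536
(0,5): OLD=116119807/1048576 → NEW=0, ERR=116119807/1048576
(0,6): OLD=3379752697/16777216 → NEW=255, ERR=-898437383/16777216
(1,0): OLD=45037/256 → NEW=255, ERR=-20243/256
(1,1): OLD=52603/2048 → NEW=0, ERR=52603/2048
(1,2): OLD=5930007/65536 → NEW=0, ERR=5930007/65536
(1,3): OLD=37554187/262144 → NEW=255, ERR=-29292533/262144
(1,4): OLD=-583532031/16777216 → NEW=0, ERR=-583532031/16777216
(1,5): OLD=26904558033/134217728 → NEW=255, ERR=-7320962607/134217728
(1,6): OLD=198262041375/2147483648 → NEW=0, ERR=198262041375/2147483648
(2,0): OLD=-291463/32768 → NEW=0, ERR=-291463/32768
(2,1): OLD=105024195/1048576 → NEW=0, ERR=105024195/1048576
(2,2): OLD=1790961929/16777216 → NEW=0, ERR=1790961929/16777216
(2,3): OLD=9115714817/134217728 → NEW=0, ERR=9115714817/134217728
(2,4): OLD=106980727633/1073741824 → NEW=0, ERR=106980727633/1073741824
(2,5): OLD=8682051998107/34359738368 → NEW=255, ERR=-79681285733/34359738368
(2,6): OLD=117882632521197/549755813888 → NEW=255, ERR=-22305100020243/549755813888
(3,0): OLD=4429188073/16777216 → NEW=255, ERR=150997993/16777216
(3,1): OLD=24655376053/134217728 → NEW=255, ERR=-9570144587/134217728
(3,2): OLD=66742268015/1073741824 → NEW=0, ERR=66742268015/1073741824
(3,3): OLD=1004041821145/4294967296 → NEW=255, ERR=-91174839335/4294967296
(3,4): OLD=145497344073705/549755813888 → NEW=255, ERR=5309611532265/549755813888
(3,5): OLD=827362456242635/4398046511104 → NEW=255, ERR=-294139404088885/4398046511104
(3,6): OLD=8508726266953493/70368744177664 → NEW=0, ERR=8508726266953493/70368744177664
(4,0): OLD=323074353287/2147483648 → NEW=255, ERR=-224533976953/2147483648
(4,1): OLD=-1642690147493/34359738368 → NEW=0, ERR=-1642690147493/34359738368
(4,2): OLD=25877860083253/549755813888 → NEW=0, ERR=25877860083253/549755813888
(4,3): OLD=803328580924375/4398046511104 → NEW=255, ERR=-318173279407145/4398046511104
(4,4): OLD=1495366756398165/35184372088832 → NEW=0, ERR=1495366756398165/35184372088832
(4,5): OLD=69771687520001493/1125899906842624 → NEW=0, ERR=69771687520001493/1125899906842624
(4,6): OLD=5074982297145053795/18014398509481984 → NEW=255, ERR=481310677227147875/18014398509481984
(5,0): OLD=18890653256769/549755813888 → NEW=0, ERR=18890653256769/549755813888
(5,1): OLD=731765749394923/4398046511104 → NEW=255, ERR=-389736110936597/4398046511104
(5,2): OLD=5115381933359453/35184372088832 → NEW=255, ERR=-3856632949292707/35184372088832
(5,3): OLD=16142033021740721/281474976710656 → NEW=0, ERR=16142033021740721/281474976710656
(5,4): OLD=2620538159612420347/18014398509481984 → NEW=255, ERR=-1973133460305485573/18014398509481984
(5,5): OLD=736675185181764939/144115188075855872 → NEW=0, ERR=736675185181764939/144115188075855872
(5,6): OLD=420721554935819044613/2305843009213693952 → NEW=255, ERR=-167268412413672913147/2305843009213693952
(6,0): OLD=6060342261806057/70368744177664 → NEW=0, ERR=6060342261806057/70368744177664
(6,1): OLD=109867103004142973/1125899906842624 → NEW=0, ERR=109867103004142973/1125899906842624
(6,2): OLD=2749941793821283287/18014398509481984 → NEW=255, ERR=-1843729826096622633/18014398509481984
(6,3): OLD=7891228166931464841/144115188075855872 → NEW=0, ERR=7891228166931464841/144115188075855872
(6,4): OLD=27747999019846769755/288230376151711744 → NEW=0, ERR=27747999019846769755/288230376151711744
(6,5): OLD=1485644938271964163559/36893488147419103232 → NEW=0, ERR=1485644938271964163559/36893488147419103232
(6,6): OLD=108772538580011816091105/590295810358705651712 → NEW=255, ERR=-41752893061458125095455/590295810358705651712
Output grid:
  Row 0: ...##.#  (4 black, running=4)
  Row 1: #..#.#.  (4 black, running=8)
  Row 2: .....##  (5 black, running=13)
  Row 3: ##.###.  (2 black, running=15)
  Row 4: #..#..#  (4 black, running=19)
  Row 5: .##.#.#  (3 black, running=22)
  Row 6: ..#...#  (5 black, running=27)

Answer: 27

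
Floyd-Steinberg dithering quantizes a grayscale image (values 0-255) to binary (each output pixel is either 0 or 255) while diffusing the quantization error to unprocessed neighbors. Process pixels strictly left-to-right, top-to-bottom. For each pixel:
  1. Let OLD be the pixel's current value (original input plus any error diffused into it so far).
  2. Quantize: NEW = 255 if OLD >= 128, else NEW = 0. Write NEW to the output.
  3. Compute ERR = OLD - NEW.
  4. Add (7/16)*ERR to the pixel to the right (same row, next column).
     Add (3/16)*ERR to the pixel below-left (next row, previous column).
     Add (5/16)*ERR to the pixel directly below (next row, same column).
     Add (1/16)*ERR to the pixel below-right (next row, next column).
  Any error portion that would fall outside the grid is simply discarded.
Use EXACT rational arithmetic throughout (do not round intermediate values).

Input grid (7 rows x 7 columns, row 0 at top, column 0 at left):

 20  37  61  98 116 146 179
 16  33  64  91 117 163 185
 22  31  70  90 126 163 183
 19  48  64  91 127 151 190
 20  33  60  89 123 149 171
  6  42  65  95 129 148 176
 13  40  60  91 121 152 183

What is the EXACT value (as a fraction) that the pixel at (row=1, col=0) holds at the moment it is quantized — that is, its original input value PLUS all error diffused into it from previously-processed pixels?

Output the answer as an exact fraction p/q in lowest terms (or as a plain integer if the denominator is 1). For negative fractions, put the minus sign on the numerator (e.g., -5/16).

Answer: 1973/64

Derivation:
(0,0): OLD=20 → NEW=0, ERR=20
(0,1): OLD=183/4 → NEW=0, ERR=183/4
(0,2): OLD=5185/64 → NEW=0, ERR=5185/64
(0,3): OLD=136647/1024 → NEW=255, ERR=-124473/1024
(0,4): OLD=1029233/16384 → NEW=0, ERR=1029233/16384
(0,5): OLD=45477655/262144 → NEW=255, ERR=-21369065/262144
(0,6): OLD=601196961/4194304 → NEW=255, ERR=-468350559/4194304
(1,0): OLD=1973/64 → NEW=0, ERR=1973/64
Target (1,0): original=16, with diffused error = 1973/64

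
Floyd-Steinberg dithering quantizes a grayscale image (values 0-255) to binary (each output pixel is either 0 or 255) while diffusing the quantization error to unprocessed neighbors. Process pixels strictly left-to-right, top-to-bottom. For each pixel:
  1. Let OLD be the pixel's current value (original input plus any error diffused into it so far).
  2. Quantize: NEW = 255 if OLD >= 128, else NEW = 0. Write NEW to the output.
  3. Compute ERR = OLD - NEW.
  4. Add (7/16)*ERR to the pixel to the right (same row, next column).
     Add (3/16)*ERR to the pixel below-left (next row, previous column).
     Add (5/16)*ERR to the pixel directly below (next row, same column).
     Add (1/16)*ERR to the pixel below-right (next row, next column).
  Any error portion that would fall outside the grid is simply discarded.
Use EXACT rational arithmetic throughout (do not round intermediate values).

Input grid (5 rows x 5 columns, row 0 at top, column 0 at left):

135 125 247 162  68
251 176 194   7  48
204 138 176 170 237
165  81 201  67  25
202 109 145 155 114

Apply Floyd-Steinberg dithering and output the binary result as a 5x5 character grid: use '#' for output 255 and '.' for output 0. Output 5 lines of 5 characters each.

Answer: #.##.
###..
#.#.#
#.#..
#.##.

Derivation:
(0,0): OLD=135 → NEW=255, ERR=-120
(0,1): OLD=145/2 → NEW=0, ERR=145/2
(0,2): OLD=8919/32 → NEW=255, ERR=759/32
(0,3): OLD=88257/512 → NEW=255, ERR=-42303/512
(0,4): OLD=260935/8192 → NEW=0, ERR=260935/8192
(1,0): OLD=7267/32 → NEW=255, ERR=-893/32
(1,1): OLD=46949/256 → NEW=255, ERR=-18331/256
(1,2): OLD=1303545/8192 → NEW=255, ERR=-785415/8192
(1,3): OLD=-1746883/32768 → NEW=0, ERR=-1746883/32768
(1,4): OLD=15448951/524288 → NEW=0, ERR=15448951/524288
(2,0): OLD=744871/4096 → NEW=255, ERR=-299609/4096
(2,1): OLD=8375597/131072 → NEW=0, ERR=8375597/131072
(2,2): OLD=334546663/2097152 → NEW=255, ERR=-200227097/2097152
(2,3): OLD=3727982373/33554432 → NEW=0, ERR=3727982373/33554432
(2,4): OLD=156489138883/536870912 → NEW=255, ERR=19587056323/536870912
(3,0): OLD=323219431/2097152 → NEW=255, ERR=-211554329/2097152
(3,1): OLD=576497675/16777216 → NEW=0, ERR=576497675/16777216
(3,2): OLD=113291952953/536870912 → NEW=255, ERR=-23610129607/536870912
(3,3): OLD=89499541549/1073741824 → NEW=0, ERR=89499541549/1073741824
(3,4): OLD=1371159519609/17179869184 → NEW=0, ERR=1371159519609/17179869184
(4,0): OLD=47491281977/268435456 → NEW=255, ERR=-20959759303/268435456
(4,1): OLD=610117571241/8589934592 → NEW=0, ERR=610117571241/8589934592
(4,2): OLD=24753816690343/137438953472 → NEW=255, ERR=-10293116445017/137438953472
(4,3): OLD=352940131378025/2199023255552 → NEW=255, ERR=-207810798787735/2199023255552
(4,4): OLD=3617179980254815/35184372088832 → NEW=0, ERR=3617179980254815/35184372088832
Row 0: #.##.
Row 1: ###..
Row 2: #.#.#
Row 3: #.#..
Row 4: #.##.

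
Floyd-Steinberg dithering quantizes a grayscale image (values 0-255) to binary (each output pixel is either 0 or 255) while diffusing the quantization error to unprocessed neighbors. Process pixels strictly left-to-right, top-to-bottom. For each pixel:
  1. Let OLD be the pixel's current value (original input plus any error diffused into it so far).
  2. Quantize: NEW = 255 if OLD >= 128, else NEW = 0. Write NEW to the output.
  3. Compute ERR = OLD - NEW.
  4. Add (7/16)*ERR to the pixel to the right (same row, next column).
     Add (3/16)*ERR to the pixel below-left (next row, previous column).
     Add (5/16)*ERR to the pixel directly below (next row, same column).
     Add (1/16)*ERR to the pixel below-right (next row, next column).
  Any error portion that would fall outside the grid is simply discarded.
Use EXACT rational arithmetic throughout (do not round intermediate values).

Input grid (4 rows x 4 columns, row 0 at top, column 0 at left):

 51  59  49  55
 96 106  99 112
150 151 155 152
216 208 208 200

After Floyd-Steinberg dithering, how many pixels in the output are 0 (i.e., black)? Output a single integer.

Answer: 8

Derivation:
(0,0): OLD=51 → NEW=0, ERR=51
(0,1): OLD=1301/16 → NEW=0, ERR=1301/16
(0,2): OLD=21651/256 → NEW=0, ERR=21651/256
(0,3): OLD=376837/4096 → NEW=0, ERR=376837/4096
(1,0): OLD=32559/256 → NEW=0, ERR=32559/256
(1,1): OLD=422089/2048 → NEW=255, ERR=-100151/2048
(1,2): OLD=8281597/65536 → NEW=0, ERR=8281597/65536
(1,3): OLD=211101307/1048576 → NEW=255, ERR=-56285573/1048576
(2,0): OLD=5917107/32768 → NEW=255, ERR=-2438733/32768
(2,1): OLD=141348449/1048576 → NEW=255, ERR=-126038431/1048576
(2,2): OLD=270074149/2097152 → NEW=255, ERR=-264699611/2097152
(2,3): OLD=2949531761/33554432 → NEW=0, ERR=2949531761/33554432
(3,0): OLD=2855566083/16777216 → NEW=255, ERR=-1422623997/16777216
(3,1): OLD=28191710429/268435456 → NEW=0, ERR=28191710429/268435456
(3,2): OLD=959810343459/4294967296 → NEW=255, ERR=-135406317021/4294967296
(3,3): OLD=14141646651765/68719476736 → NEW=255, ERR=-3381819915915/68719476736
Output grid:
  Row 0: ....  (4 black, running=4)
  Row 1: .#.#  (2 black, running=6)
  Row 2: ###.  (1 black, running=7)
  Row 3: #.##  (1 black, running=8)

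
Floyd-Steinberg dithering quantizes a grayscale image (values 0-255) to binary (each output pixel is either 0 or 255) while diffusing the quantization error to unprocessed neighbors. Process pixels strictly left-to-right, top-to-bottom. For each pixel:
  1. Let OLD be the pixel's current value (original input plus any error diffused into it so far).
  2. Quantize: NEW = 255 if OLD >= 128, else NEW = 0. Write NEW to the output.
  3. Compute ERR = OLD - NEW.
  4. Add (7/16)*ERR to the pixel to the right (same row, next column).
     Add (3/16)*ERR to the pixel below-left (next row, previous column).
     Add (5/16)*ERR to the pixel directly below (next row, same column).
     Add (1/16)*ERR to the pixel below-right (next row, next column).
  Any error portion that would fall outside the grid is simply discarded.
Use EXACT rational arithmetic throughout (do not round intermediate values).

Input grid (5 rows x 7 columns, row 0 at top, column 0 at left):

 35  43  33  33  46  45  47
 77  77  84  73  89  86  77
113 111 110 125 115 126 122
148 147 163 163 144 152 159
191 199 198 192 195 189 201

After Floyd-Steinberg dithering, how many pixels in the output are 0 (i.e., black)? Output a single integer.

(0,0): OLD=35 → NEW=0, ERR=35
(0,1): OLD=933/16 → NEW=0, ERR=933/16
(0,2): OLD=14979/256 → NEW=0, ERR=14979/256
(0,3): OLD=240021/4096 → NEW=0, ERR=240021/4096
(0,4): OLD=4694803/65536 → NEW=0, ERR=4694803/65536
(0,5): OLD=80049541/1048576 → NEW=0, ERR=80049541/1048576
(0,6): OLD=1348875939/16777216 → NEW=0, ERR=1348875939/16777216
(1,0): OLD=25311/256 → NEW=0, ERR=25311/256
(1,1): OLD=310553/2048 → NEW=255, ERR=-211687/2048
(1,2): OLD=4698637/65536 → NEW=0, ERR=4698637/65536
(1,3): OLD=36639305/262144 → NEW=255, ERR=-30207415/262144
(1,4): OLD=1324542843/16777216 → NEW=0, ERR=1324542843/16777216
(1,5): OLD=22004854891/134217728 → NEW=255, ERR=-12220665749/134217728
(1,6): OLD=144012959461/2147483648 → NEW=0, ERR=144012959461/2147483648
(2,0): OLD=4080163/32768 → NEW=0, ERR=4080163/32768
(2,1): OLD=160219825/1048576 → NEW=255, ERR=-107167055/1048576
(2,2): OLD=1000342611/16777216 → NEW=0, ERR=1000342611/16777216
(2,3): OLD=18033468539/134217728 → NEW=255, ERR=-16192052101/134217728
(2,4): OLD=67234887403/1073741824 → NEW=0, ERR=67234887403/1073741824
(2,5): OLD=4894542560377/34359738368 → NEW=255, ERR=-3867190723463/34359738368
(2,6): OLD=48392420555231/549755813888 → NEW=0, ERR=48392420555231/549755813888
(3,0): OLD=2814352883/16777216 → NEW=255, ERR=-1463837197/16777216
(3,1): OLD=12864929271/134217728 → NEW=0, ERR=12864929271/134217728
(3,2): OLD=208907252309/1073741824 → NEW=255, ERR=-64896912811/1073741824
(3,3): OLD=491021198147/4294967296 → NEW=0, ERR=491021198147/4294967296
(3,4): OLD=101672868772339/549755813888 → NEW=255, ERR=-38514863769101/549755813888
(3,5): OLD=468814179565449/4398046511104 → NEW=0, ERR=468814179565449/4398046511104
(3,6): OLD=15911025990812695/70368744177664 → NEW=255, ERR=-2033003774491625/70368744177664
(4,0): OLD=390210676701/2147483648 → NEW=255, ERR=-157397653539/2147483648
(4,1): OLD=6188246064057/34359738368 → NEW=255, ERR=-2573487219783/34359738368
(4,2): OLD=95531665210487/549755813888 → NEW=255, ERR=-44656067330953/549755813888
(4,3): OLD=770869572547405/4398046511104 → NEW=255, ERR=-350632287784115/4398046511104
(4,4): OLD=5818066397495255/35184372088832 → NEW=255, ERR=-3153948485156905/35184372088832
(4,5): OLD=195116024080375383/1125899906842624 → NEW=255, ERR=-91988452164493737/1125899906842624
(4,6): OLD=2934351063263847569/18014398509481984 → NEW=255, ERR=-1659320556654058351/18014398509481984
Output grid:
  Row 0: .......  (7 black, running=7)
  Row 1: .#.#.#.  (4 black, running=11)
  Row 2: .#.#.#.  (4 black, running=15)
  Row 3: #.#.#.#  (3 black, running=18)
  Row 4: #######  (0 black, running=18)

Answer: 18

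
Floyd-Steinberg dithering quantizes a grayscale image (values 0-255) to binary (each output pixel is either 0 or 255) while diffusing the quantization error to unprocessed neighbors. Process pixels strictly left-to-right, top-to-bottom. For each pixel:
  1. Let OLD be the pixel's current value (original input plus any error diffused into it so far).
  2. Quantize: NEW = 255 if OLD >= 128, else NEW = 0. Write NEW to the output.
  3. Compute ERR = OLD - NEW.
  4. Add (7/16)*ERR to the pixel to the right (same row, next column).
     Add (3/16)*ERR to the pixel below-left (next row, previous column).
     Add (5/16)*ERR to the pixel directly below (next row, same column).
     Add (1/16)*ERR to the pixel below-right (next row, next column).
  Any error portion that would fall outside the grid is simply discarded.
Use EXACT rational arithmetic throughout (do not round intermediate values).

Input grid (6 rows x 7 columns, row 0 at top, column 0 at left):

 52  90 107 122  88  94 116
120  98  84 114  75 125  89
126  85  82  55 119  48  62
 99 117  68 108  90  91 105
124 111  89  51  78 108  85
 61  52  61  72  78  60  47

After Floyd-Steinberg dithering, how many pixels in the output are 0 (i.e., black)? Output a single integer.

Answer: 28

Derivation:
(0,0): OLD=52 → NEW=0, ERR=52
(0,1): OLD=451/4 → NEW=0, ERR=451/4
(0,2): OLD=10005/64 → NEW=255, ERR=-6315/64
(0,3): OLD=80723/1024 → NEW=0, ERR=80723/1024
(0,4): OLD=2006853/16384 → NEW=0, ERR=2006853/16384
(0,5): OLD=38689507/262144 → NEW=255, ERR=-28157213/262144
(0,6): OLD=289438773/4194304 → NEW=0, ERR=289438773/4194304
(1,0): OLD=10073/64 → NEW=255, ERR=-6247/64
(1,1): OLD=38543/512 → NEW=0, ERR=38543/512
(1,2): OLD=1768283/16384 → NEW=0, ERR=1768283/16384
(1,3): OLD=13281039/65536 → NEW=255, ERR=-3430641/65536
(1,4): OLD=315256541/4194304 → NEW=0, ERR=315256541/4194304
(1,5): OLD=4862448717/33554432 → NEW=255, ERR=-3693931443/33554432
(1,6): OLD=29897418723/536870912 → NEW=0, ERR=29897418723/536870912
(2,0): OLD=897941/8192 → NEW=0, ERR=897941/8192
(2,1): OLD=44725911/262144 → NEW=255, ERR=-22120809/262144
(2,2): OLD=309116229/4194304 → NEW=0, ERR=309116229/4194304
(2,3): OLD=3077723037/33554432 → NEW=0, ERR=3077723037/33554432
(2,4): OLD=42601839453/268435456 → NEW=255, ERR=-25849201827/268435456
(2,5): OLD=-115041387185/8589934592 → NEW=0, ERR=-115041387185/8589934592
(2,6): OLD=9162072453401/137438953472 → NEW=0, ERR=9162072453401/137438953472
(3,0): OLD=492544229/4194304 → NEW=0, ERR=492544229/4194304
(3,1): OLD=5458488225/33554432 → NEW=255, ERR=-3097891935/33554432
(3,2): OLD=16794166595/268435456 → NEW=0, ERR=16794166595/268435456
(3,3): OLD=161690097197/1073741824 → NEW=255, ERR=-112114067923/1073741824
(3,4): OLD=2398018652389/137438953472 → NEW=0, ERR=2398018652389/137438953472
(3,5): OLD=110972680935967/1099511627776 → NEW=0, ERR=110972680935967/1099511627776
(3,6): OLD=2975745901791809/17592186044416 → NEW=255, ERR=-1510261539534271/17592186044416
(4,0): OLD=76980086443/536870912 → NEW=255, ERR=-59921996117/536870912
(4,1): OLD=450008072975/8589934592 → NEW=0, ERR=450008072975/8589934592
(4,2): OLD=14585392059521/137438953472 → NEW=0, ERR=14585392059521/137438953472
(4,3): OLD=79143798116443/1099511627776 → NEW=0, ERR=79143798116443/1099511627776
(4,4): OLD=1120115540814929/8796093022208 → NEW=0, ERR=1120115540814929/8796093022208
(4,5): OLD=50734891299940193/281474976710656 → NEW=255, ERR=-21041227761277087/281474976710656
(4,6): OLD=143105457154418423/4503599627370496 → NEW=0, ERR=143105457154418423/4503599627370496
(5,0): OLD=4940040691357/137438953472 → NEW=0, ERR=4940040691357/137438953472
(5,1): OLD=106673142569407/1099511627776 → NEW=0, ERR=106673142569407/1099511627776
(5,2): OLD=1349141728383097/8796093022208 → NEW=255, ERR=-893861992279943/8796093022208
(5,3): OLD=5667814427267933/70368744177664 → NEW=0, ERR=5667814427267933/70368744177664
(5,4): OLD=646335190462767599/4503599627370496 → NEW=255, ERR=-502082714516708881/4503599627370496
(5,5): OLD=64196974058522975/36028797018963968 → NEW=0, ERR=64196974058522975/36028797018963968
(5,6): OLD=30573975309403834545/576460752303423488 → NEW=0, ERR=30573975309403834545/576460752303423488
Output grid:
  Row 0: ..#..#.  (5 black, running=5)
  Row 1: #..#.#.  (4 black, running=9)
  Row 2: .#..#..  (5 black, running=14)
  Row 3: .#.#..#  (4 black, running=18)
  Row 4: #....#.  (5 black, running=23)
  Row 5: ..#.#..  (5 black, running=28)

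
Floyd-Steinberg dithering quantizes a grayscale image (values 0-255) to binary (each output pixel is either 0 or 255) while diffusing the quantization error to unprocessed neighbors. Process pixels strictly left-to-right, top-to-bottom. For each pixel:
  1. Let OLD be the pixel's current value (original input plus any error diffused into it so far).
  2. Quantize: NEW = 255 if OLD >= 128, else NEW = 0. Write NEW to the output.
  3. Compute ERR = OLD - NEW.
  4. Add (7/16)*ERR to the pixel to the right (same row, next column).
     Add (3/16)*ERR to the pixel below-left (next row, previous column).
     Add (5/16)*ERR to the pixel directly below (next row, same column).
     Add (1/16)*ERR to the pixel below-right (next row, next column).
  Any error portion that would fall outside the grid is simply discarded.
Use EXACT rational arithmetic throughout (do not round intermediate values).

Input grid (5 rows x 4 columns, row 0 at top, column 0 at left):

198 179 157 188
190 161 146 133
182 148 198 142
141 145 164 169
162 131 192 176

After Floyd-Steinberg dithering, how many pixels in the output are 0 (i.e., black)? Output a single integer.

(0,0): OLD=198 → NEW=255, ERR=-57
(0,1): OLD=2465/16 → NEW=255, ERR=-1615/16
(0,2): OLD=28887/256 → NEW=0, ERR=28887/256
(0,3): OLD=972257/4096 → NEW=255, ERR=-72223/4096
(1,0): OLD=39235/256 → NEW=255, ERR=-26045/256
(1,1): OLD=210005/2048 → NEW=0, ERR=210005/2048
(1,2): OLD=14189177/65536 → NEW=255, ERR=-2522503/65536
(1,3): OLD=123420319/1048576 → NEW=0, ERR=123420319/1048576
(2,0): OLD=5551991/32768 → NEW=255, ERR=-2803849/32768
(2,1): OLD=135301133/1048576 → NEW=255, ERR=-132085747/1048576
(2,2): OLD=334158977/2097152 → NEW=255, ERR=-200614783/2097152
(2,3): OLD=4513908957/33554432 → NEW=255, ERR=-4042471203/33554432
(3,0): OLD=1520714375/16777216 → NEW=0, ERR=1520714375/16777216
(3,1): OLD=32750956505/268435456 → NEW=0, ERR=32750956505/268435456
(3,2): OLD=674404610855/4294967296 → NEW=255, ERR=-420812049625/4294967296
(3,3): OLD=5669866575505/68719476736 → NEW=0, ERR=5669866575505/68719476736
(4,0): OLD=915694721467/4294967296 → NEW=255, ERR=-179521939013/4294967296
(4,1): OLD=4746270565425/34359738368 → NEW=255, ERR=-4015462718415/34359738368
(4,2): OLD=146618635096977/1099511627776 → NEW=255, ERR=-133756829985903/1099511627776
(4,3): OLD=2505788375252295/17592186044416 → NEW=255, ERR=-1980219066073785/17592186044416
Output grid:
  Row 0: ##.#  (1 black, running=1)
  Row 1: #.#.  (2 black, running=3)
  Row 2: ####  (0 black, running=3)
  Row 3: ..#.  (3 black, running=6)
  Row 4: ####  (0 black, running=6)

Answer: 6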